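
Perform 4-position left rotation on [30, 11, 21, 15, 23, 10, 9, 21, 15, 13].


Left rotate by 4: [23, 10, 9, 21, 15, 13, 30, 11, 21, 15]


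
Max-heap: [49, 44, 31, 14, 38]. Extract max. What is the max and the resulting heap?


Max = 49
Replace root with last, heapify down
Resulting heap: [44, 38, 31, 14]


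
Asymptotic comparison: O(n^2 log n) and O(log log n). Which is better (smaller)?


double-logarithmic grows slower than n^2 log n
O(log log n) is asymptotically smaller; O(n^2 log n) grows faster


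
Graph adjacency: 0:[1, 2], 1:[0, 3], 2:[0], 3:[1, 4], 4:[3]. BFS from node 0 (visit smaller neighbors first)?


BFS queue: start with [0]
Visit order: [0, 1, 2, 3, 4]


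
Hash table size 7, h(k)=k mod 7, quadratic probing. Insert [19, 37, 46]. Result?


Insertions: 19->slot 5; 37->slot 2; 46->slot 4
Table: [None, None, 37, None, 46, 19, None]


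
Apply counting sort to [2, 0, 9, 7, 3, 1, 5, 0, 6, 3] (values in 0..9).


Count array: [2, 1, 1, 2, 0, 1, 1, 1, 0, 1]
Reconstruct: [0, 0, 1, 2, 3, 3, 5, 6, 7, 9]


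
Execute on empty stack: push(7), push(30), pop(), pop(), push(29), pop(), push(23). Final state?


push(7) -> [7]
push(30) -> [7, 30]
pop() returns 30 -> [7]
pop() returns 7 -> []
push(29) -> [29]
pop() returns 29 -> []
push(23) -> [23]
Final stack (bottom to top): [23]


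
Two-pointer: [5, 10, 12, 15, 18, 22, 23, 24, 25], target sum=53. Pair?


Two pointers: lo=0, hi=8
No pair sums to 53


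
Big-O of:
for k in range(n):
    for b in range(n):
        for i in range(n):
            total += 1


Per nesting level: O(n) * O(n) * O(n) = O(n^3)
Complexity: O(n^3)


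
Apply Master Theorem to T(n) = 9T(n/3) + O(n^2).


a=9, b=3, c=2. log_3(9)=2 = c=2. Case 2: O(n^c log n) = O(n^2 log n)
Complexity: O(n^2 log n)


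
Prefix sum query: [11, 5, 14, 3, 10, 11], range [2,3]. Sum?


Prefix sums: [0, 11, 16, 30, 33, 43, 54]
Sum[2..3] = prefix[4] - prefix[2] = 33 - 16 = 17


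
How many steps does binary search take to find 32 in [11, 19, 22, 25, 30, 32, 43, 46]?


Search for 32:
[0,7] mid=3 arr[3]=25
[4,7] mid=5 arr[5]=32
Total: 2 comparisons


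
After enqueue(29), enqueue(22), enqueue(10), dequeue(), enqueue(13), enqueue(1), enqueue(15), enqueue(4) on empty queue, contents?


enqueue(29) -> [29]
enqueue(22) -> [29, 22]
enqueue(10) -> [29, 22, 10]
dequeue() returns 29 -> [22, 10]
enqueue(13) -> [22, 10, 13]
enqueue(1) -> [22, 10, 13, 1]
enqueue(15) -> [22, 10, 13, 1, 15]
enqueue(4) -> [22, 10, 13, 1, 15, 4]
Final queue (front to back): [22, 10, 13, 1, 15, 4]


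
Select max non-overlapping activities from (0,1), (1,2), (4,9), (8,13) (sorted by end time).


Greedy: pick earliest-ending, then skip overlaps.
Selected (3 activities): [(0, 1), (1, 2), (4, 9)]


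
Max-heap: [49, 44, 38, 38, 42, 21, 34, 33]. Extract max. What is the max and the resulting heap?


Max = 49
Replace root with last, heapify down
Resulting heap: [44, 42, 38, 38, 33, 21, 34]


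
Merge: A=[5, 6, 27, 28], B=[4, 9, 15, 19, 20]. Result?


Compare heads, take smaller each step.
Merged: [4, 5, 6, 9, 15, 19, 20, 27, 28]


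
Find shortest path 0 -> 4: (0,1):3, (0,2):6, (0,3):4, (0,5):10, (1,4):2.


Dijkstra from 0:
Distances: {0: 0, 1: 3, 2: 6, 3: 4, 4: 5, 5: 10}
Shortest distance to 4 = 5, path = [0, 1, 4]


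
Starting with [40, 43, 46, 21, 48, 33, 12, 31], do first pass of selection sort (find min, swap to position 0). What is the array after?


After one pass: [12, 43, 46, 21, 48, 33, 40, 31]


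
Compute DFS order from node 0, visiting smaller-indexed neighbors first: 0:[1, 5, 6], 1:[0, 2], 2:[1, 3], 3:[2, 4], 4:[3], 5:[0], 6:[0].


DFS stack-based: start with [0]
Visit order: [0, 1, 2, 3, 4, 5, 6]


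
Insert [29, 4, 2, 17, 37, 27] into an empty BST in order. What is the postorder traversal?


Root = 29; build tree by BST insertion.
Postorder traversal: [2, 27, 17, 4, 37, 29]


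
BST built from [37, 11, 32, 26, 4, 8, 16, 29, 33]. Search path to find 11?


BST root = 37
Search for 11: compare at each node
Path: [37, 11]


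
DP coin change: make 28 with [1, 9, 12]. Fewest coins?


dp[0]=0; dp[i]=1+min(dp[i-c] for c in coins)
...dp[23]=4, dp[24]=2, dp[25]=3, dp[26]=4, dp[27]=3, dp[28]=4
Minimum coins for 28 = 4


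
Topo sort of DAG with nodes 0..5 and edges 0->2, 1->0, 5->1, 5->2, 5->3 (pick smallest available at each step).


Kahn's algorithm, process smallest node first
Order: [4, 5, 1, 0, 2, 3]


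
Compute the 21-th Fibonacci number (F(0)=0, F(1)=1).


F(n)=F(n-1)+F(n-2)
...F(19)=4181, F(20)=6765, F(21)=10946


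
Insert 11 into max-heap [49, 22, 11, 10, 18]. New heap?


Append 11: [49, 22, 11, 10, 18, 11]
Bubble up: no swaps needed
Result: [49, 22, 11, 10, 18, 11]


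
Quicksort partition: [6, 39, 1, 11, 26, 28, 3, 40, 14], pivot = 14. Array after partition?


Elements <= 14 go left of pivot.
Result: [6, 1, 11, 3, 14, 28, 39, 40, 26], pivot at index 4


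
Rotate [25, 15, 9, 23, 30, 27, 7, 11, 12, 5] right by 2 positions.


Right rotate by 2: [12, 5, 25, 15, 9, 23, 30, 27, 7, 11]


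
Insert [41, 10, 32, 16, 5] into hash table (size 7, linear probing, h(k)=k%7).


Insertions: 41->slot 6; 10->slot 3; 32->slot 4; 16->slot 2; 5->slot 5
Table: [None, None, 16, 10, 32, 5, 41]


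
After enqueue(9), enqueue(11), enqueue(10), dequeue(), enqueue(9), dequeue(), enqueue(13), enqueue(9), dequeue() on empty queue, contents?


enqueue(9) -> [9]
enqueue(11) -> [9, 11]
enqueue(10) -> [9, 11, 10]
dequeue() returns 9 -> [11, 10]
enqueue(9) -> [11, 10, 9]
dequeue() returns 11 -> [10, 9]
enqueue(13) -> [10, 9, 13]
enqueue(9) -> [10, 9, 13, 9]
dequeue() returns 10 -> [9, 13, 9]
Final queue (front to back): [9, 13, 9]


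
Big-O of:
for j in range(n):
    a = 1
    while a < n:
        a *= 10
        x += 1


Per nesting level: O(n) * O(log n) = O(n log n)
Complexity: O(n log n)


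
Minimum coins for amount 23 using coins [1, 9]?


dp[0]=0; dp[i]=1+min(dp[i-c] for c in coins)
...dp[18]=2, dp[19]=3, dp[20]=4, dp[21]=5, dp[22]=6, dp[23]=7
Minimum coins for 23 = 7


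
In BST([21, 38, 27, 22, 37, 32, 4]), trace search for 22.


BST root = 21
Search for 22: compare at each node
Path: [21, 38, 27, 22]


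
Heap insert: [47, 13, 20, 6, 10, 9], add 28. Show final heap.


Append 28: [47, 13, 20, 6, 10, 9, 28]
Bubble up: swap idx 6(28) with idx 2(20)
Result: [47, 13, 28, 6, 10, 9, 20]


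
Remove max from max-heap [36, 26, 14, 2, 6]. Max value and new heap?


Max = 36
Replace root with last, heapify down
Resulting heap: [26, 6, 14, 2]


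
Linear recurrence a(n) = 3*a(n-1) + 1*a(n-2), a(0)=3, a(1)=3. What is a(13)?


Build bottom-up:
...a(11)=552954, a(12)=1826283, a(13)=3*1826283+1*552954=6031803


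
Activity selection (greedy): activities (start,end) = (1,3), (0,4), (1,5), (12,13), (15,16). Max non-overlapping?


Greedy: pick earliest-ending, then skip overlaps.
Selected (3 activities): [(1, 3), (12, 13), (15, 16)]


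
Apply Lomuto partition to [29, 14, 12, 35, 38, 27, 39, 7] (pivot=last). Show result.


Elements <= 7 go left of pivot.
Result: [7, 14, 12, 35, 38, 27, 39, 29], pivot at index 0


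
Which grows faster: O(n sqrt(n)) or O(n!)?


n^1.5 grows slower than factorial
O(n sqrt(n)) is asymptotically smaller; O(n!) grows faster


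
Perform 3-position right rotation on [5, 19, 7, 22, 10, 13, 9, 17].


Right rotate by 3: [13, 9, 17, 5, 19, 7, 22, 10]


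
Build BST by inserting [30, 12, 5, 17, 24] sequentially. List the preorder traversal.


Root = 30; build tree by BST insertion.
Preorder traversal: [30, 12, 5, 17, 24]


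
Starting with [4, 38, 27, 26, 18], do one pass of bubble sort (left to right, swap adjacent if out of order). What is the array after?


After one pass: [4, 27, 26, 18, 38]


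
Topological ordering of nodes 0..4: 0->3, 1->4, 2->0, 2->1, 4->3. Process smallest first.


Kahn's algorithm, process smallest node first
Order: [2, 0, 1, 4, 3]


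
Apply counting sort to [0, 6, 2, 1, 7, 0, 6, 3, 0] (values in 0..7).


Count array: [3, 1, 1, 1, 0, 0, 2, 1]
Reconstruct: [0, 0, 0, 1, 2, 3, 6, 6, 7]


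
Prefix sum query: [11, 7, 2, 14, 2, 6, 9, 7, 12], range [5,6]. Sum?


Prefix sums: [0, 11, 18, 20, 34, 36, 42, 51, 58, 70]
Sum[5..6] = prefix[7] - prefix[5] = 51 - 36 = 15


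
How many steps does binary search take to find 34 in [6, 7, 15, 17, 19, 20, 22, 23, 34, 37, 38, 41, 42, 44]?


Search for 34:
[0,13] mid=6 arr[6]=22
[7,13] mid=10 arr[10]=38
[7,9] mid=8 arr[8]=34
Total: 3 comparisons


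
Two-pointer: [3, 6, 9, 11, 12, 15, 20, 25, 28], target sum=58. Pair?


Two pointers: lo=0, hi=8
No pair sums to 58


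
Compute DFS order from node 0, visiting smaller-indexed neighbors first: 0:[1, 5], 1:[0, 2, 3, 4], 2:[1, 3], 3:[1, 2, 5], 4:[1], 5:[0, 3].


DFS stack-based: start with [0]
Visit order: [0, 1, 2, 3, 5, 4]


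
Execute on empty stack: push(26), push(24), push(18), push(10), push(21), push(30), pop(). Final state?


push(26) -> [26]
push(24) -> [26, 24]
push(18) -> [26, 24, 18]
push(10) -> [26, 24, 18, 10]
push(21) -> [26, 24, 18, 10, 21]
push(30) -> [26, 24, 18, 10, 21, 30]
pop() returns 30 -> [26, 24, 18, 10, 21]
Final stack (bottom to top): [26, 24, 18, 10, 21]


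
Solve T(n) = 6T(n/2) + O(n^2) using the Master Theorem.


a=6, b=2, c=2. log_2(6)=2.585 > c=2. Case 1: O(n^log_b(a)) = O(n^2.585)
Complexity: O(n^2.585)


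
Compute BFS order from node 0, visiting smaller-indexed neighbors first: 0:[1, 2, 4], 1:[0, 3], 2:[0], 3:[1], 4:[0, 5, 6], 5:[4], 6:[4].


BFS queue: start with [0]
Visit order: [0, 1, 2, 4, 3, 5, 6]


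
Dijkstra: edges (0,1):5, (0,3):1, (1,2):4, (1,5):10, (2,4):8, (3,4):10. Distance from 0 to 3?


Dijkstra from 0:
Distances: {0: 0, 1: 5, 2: 9, 3: 1, 4: 11, 5: 15}
Shortest distance to 3 = 1, path = [0, 3]


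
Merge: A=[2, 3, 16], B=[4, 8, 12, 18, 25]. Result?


Compare heads, take smaller each step.
Merged: [2, 3, 4, 8, 12, 16, 18, 25]


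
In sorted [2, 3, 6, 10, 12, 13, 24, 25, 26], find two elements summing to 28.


Two pointers: lo=0, hi=8
Found pair: (2, 26) summing to 28


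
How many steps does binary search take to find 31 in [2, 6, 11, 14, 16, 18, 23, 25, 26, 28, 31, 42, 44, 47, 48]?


Search for 31:
[0,14] mid=7 arr[7]=25
[8,14] mid=11 arr[11]=42
[8,10] mid=9 arr[9]=28
[10,10] mid=10 arr[10]=31
Total: 4 comparisons


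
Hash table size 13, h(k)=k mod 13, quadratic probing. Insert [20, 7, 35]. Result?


Insertions: 20->slot 7; 7->slot 8; 35->slot 9
Table: [None, None, None, None, None, None, None, 20, 7, 35, None, None, None]


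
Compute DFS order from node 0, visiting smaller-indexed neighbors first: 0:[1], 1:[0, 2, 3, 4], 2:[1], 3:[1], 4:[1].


DFS stack-based: start with [0]
Visit order: [0, 1, 2, 3, 4]


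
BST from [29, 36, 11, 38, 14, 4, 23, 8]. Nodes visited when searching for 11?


BST root = 29
Search for 11: compare at each node
Path: [29, 11]


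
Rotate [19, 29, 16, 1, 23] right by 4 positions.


Right rotate by 4: [29, 16, 1, 23, 19]


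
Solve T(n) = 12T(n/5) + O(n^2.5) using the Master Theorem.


a=12, b=5, c=2.5. log_5(12)=1.544 < c=2.5. Case 3: O(n^c) = O(n^2.500)
Complexity: O(n^2.500)


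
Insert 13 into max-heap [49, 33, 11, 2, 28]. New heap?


Append 13: [49, 33, 11, 2, 28, 13]
Bubble up: swap idx 5(13) with idx 2(11)
Result: [49, 33, 13, 2, 28, 11]


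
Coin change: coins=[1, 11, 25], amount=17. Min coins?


dp[0]=0; dp[i]=1+min(dp[i-c] for c in coins)
...dp[12]=2, dp[13]=3, dp[14]=4, dp[15]=5, dp[16]=6, dp[17]=7
Minimum coins for 17 = 7


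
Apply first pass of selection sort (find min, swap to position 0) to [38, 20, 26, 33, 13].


After one pass: [13, 20, 26, 33, 38]


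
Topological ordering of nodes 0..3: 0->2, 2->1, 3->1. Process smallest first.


Kahn's algorithm, process smallest node first
Order: [0, 2, 3, 1]


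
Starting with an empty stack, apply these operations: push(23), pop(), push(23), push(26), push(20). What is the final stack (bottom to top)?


push(23) -> [23]
pop() returns 23 -> []
push(23) -> [23]
push(26) -> [23, 26]
push(20) -> [23, 26, 20]
Final stack (bottom to top): [23, 26, 20]


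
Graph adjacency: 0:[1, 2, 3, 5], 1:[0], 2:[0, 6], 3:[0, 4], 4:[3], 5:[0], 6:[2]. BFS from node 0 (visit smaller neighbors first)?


BFS queue: start with [0]
Visit order: [0, 1, 2, 3, 5, 6, 4]


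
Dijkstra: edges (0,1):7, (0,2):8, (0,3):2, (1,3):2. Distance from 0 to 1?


Dijkstra from 0:
Distances: {0: 0, 1: 4, 2: 8, 3: 2}
Shortest distance to 1 = 4, path = [0, 3, 1]


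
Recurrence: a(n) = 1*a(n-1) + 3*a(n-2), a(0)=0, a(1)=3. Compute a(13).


Build bottom-up:
...a(11)=8049, a(12)=18480, a(13)=1*18480+3*8049=42627


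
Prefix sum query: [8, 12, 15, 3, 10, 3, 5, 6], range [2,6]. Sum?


Prefix sums: [0, 8, 20, 35, 38, 48, 51, 56, 62]
Sum[2..6] = prefix[7] - prefix[2] = 56 - 20 = 36


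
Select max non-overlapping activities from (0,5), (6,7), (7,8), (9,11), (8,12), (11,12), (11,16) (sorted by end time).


Greedy: pick earliest-ending, then skip overlaps.
Selected (5 activities): [(0, 5), (6, 7), (7, 8), (9, 11), (11, 12)]


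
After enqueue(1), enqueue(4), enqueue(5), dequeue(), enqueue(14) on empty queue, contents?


enqueue(1) -> [1]
enqueue(4) -> [1, 4]
enqueue(5) -> [1, 4, 5]
dequeue() returns 1 -> [4, 5]
enqueue(14) -> [4, 5, 14]
Final queue (front to back): [4, 5, 14]


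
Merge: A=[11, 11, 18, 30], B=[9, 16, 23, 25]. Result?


Compare heads, take smaller each step.
Merged: [9, 11, 11, 16, 18, 23, 25, 30]


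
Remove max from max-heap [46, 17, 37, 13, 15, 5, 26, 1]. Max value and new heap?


Max = 46
Replace root with last, heapify down
Resulting heap: [37, 17, 26, 13, 15, 5, 1]


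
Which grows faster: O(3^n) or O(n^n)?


exponential (base 3) grows slower than n^n
O(3^n) is asymptotically smaller; O(n^n) grows faster


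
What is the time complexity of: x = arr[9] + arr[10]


Analysis: constant-time operation, no loop
Complexity: O(1)


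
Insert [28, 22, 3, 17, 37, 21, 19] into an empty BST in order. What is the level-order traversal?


Root = 28; build tree by BST insertion.
Level-Order traversal: [28, 22, 37, 3, 17, 21, 19]


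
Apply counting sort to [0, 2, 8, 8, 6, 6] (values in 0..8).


Count array: [1, 0, 1, 0, 0, 0, 2, 0, 2]
Reconstruct: [0, 2, 6, 6, 8, 8]


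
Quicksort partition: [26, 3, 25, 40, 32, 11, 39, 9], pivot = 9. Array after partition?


Elements <= 9 go left of pivot.
Result: [3, 9, 25, 40, 32, 11, 39, 26], pivot at index 1


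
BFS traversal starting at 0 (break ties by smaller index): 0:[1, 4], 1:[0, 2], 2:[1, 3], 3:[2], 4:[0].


BFS queue: start with [0]
Visit order: [0, 1, 4, 2, 3]


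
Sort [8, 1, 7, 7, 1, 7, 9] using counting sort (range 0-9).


Count array: [0, 2, 0, 0, 0, 0, 0, 3, 1, 1]
Reconstruct: [1, 1, 7, 7, 7, 8, 9]


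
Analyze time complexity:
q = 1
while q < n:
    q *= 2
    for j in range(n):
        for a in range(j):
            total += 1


Per nesting level: O(log n) * O(n) * O(n) [triangular over j] = O(n^2 log n)
Complexity: O(n^2 log n)


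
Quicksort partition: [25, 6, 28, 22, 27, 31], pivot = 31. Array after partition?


Elements <= 31 go left of pivot.
Result: [25, 6, 28, 22, 27, 31], pivot at index 5


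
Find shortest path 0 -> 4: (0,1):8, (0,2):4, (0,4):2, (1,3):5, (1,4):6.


Dijkstra from 0:
Distances: {0: 0, 1: 8, 2: 4, 3: 13, 4: 2}
Shortest distance to 4 = 2, path = [0, 4]


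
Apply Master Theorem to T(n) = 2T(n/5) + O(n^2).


a=2, b=5, c=2. log_5(2)=0.431 < c=2. Case 3: O(n^c) = O(n^2)
Complexity: O(n^2)


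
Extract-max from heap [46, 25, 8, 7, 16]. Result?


Max = 46
Replace root with last, heapify down
Resulting heap: [25, 16, 8, 7]


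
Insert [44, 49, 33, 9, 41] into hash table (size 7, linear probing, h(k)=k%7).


Insertions: 44->slot 2; 49->slot 0; 33->slot 5; 9->slot 3; 41->slot 6
Table: [49, None, 44, 9, None, 33, 41]


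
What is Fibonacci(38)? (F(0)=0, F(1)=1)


F(n)=F(n-1)+F(n-2)
...F(36)=14930352, F(37)=24157817, F(38)=39088169


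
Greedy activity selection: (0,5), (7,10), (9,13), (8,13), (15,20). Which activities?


Greedy: pick earliest-ending, then skip overlaps.
Selected (3 activities): [(0, 5), (7, 10), (15, 20)]


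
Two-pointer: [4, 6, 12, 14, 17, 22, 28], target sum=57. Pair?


Two pointers: lo=0, hi=6
No pair sums to 57


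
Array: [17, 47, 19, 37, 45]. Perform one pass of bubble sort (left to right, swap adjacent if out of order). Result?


After one pass: [17, 19, 37, 45, 47]


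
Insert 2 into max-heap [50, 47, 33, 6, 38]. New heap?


Append 2: [50, 47, 33, 6, 38, 2]
Bubble up: no swaps needed
Result: [50, 47, 33, 6, 38, 2]


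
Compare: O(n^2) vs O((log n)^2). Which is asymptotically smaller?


polylogarithmic grows slower than quadratic
O((log n)^2) is asymptotically smaller; O(n^2) grows faster


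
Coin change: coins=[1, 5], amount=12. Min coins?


dp[0]=0; dp[i]=1+min(dp[i-c] for c in coins)
...dp[7]=3, dp[8]=4, dp[9]=5, dp[10]=2, dp[11]=3, dp[12]=4
Minimum coins for 12 = 4


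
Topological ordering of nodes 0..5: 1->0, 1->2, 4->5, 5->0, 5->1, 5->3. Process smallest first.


Kahn's algorithm, process smallest node first
Order: [4, 5, 1, 0, 2, 3]


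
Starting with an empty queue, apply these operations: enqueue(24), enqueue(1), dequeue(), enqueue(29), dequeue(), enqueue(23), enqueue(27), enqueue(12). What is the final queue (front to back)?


enqueue(24) -> [24]
enqueue(1) -> [24, 1]
dequeue() returns 24 -> [1]
enqueue(29) -> [1, 29]
dequeue() returns 1 -> [29]
enqueue(23) -> [29, 23]
enqueue(27) -> [29, 23, 27]
enqueue(12) -> [29, 23, 27, 12]
Final queue (front to back): [29, 23, 27, 12]


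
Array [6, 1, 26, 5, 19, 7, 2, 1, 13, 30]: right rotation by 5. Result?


Right rotate by 5: [7, 2, 1, 13, 30, 6, 1, 26, 5, 19]


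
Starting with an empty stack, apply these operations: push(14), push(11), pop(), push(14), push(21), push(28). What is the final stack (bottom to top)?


push(14) -> [14]
push(11) -> [14, 11]
pop() returns 11 -> [14]
push(14) -> [14, 14]
push(21) -> [14, 14, 21]
push(28) -> [14, 14, 21, 28]
Final stack (bottom to top): [14, 14, 21, 28]


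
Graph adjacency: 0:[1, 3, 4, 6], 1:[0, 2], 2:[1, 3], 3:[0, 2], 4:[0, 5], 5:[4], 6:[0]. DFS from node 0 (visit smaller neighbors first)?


DFS stack-based: start with [0]
Visit order: [0, 1, 2, 3, 4, 5, 6]


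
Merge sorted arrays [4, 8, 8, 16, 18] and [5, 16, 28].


Compare heads, take smaller each step.
Merged: [4, 5, 8, 8, 16, 16, 18, 28]


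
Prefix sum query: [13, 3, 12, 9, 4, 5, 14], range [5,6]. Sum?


Prefix sums: [0, 13, 16, 28, 37, 41, 46, 60]
Sum[5..6] = prefix[7] - prefix[5] = 60 - 41 = 19


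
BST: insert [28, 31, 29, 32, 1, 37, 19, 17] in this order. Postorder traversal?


Root = 28; build tree by BST insertion.
Postorder traversal: [17, 19, 1, 29, 37, 32, 31, 28]


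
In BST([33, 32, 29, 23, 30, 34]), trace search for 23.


BST root = 33
Search for 23: compare at each node
Path: [33, 32, 29, 23]


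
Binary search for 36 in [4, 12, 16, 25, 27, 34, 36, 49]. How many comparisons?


Search for 36:
[0,7] mid=3 arr[3]=25
[4,7] mid=5 arr[5]=34
[6,7] mid=6 arr[6]=36
Total: 3 comparisons


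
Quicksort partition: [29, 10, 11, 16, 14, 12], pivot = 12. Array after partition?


Elements <= 12 go left of pivot.
Result: [10, 11, 12, 16, 14, 29], pivot at index 2


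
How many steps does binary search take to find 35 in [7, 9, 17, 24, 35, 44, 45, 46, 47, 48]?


Search for 35:
[0,9] mid=4 arr[4]=35
Total: 1 comparisons


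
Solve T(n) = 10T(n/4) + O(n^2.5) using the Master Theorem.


a=10, b=4, c=2.5. log_4(10)=1.661 < c=2.5. Case 3: O(n^c) = O(n^2.500)
Complexity: O(n^2.500)


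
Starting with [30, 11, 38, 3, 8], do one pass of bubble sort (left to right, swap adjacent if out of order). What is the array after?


After one pass: [11, 30, 3, 8, 38]


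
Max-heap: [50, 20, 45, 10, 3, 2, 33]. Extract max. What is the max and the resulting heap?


Max = 50
Replace root with last, heapify down
Resulting heap: [45, 20, 33, 10, 3, 2]


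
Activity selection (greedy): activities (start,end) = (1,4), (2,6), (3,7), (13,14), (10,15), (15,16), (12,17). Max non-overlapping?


Greedy: pick earliest-ending, then skip overlaps.
Selected (3 activities): [(1, 4), (13, 14), (15, 16)]


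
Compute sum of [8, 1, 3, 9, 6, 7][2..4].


Prefix sums: [0, 8, 9, 12, 21, 27, 34]
Sum[2..4] = prefix[5] - prefix[2] = 27 - 9 = 18


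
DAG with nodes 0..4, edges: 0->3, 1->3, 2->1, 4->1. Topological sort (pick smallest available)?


Kahn's algorithm, process smallest node first
Order: [0, 2, 4, 1, 3]


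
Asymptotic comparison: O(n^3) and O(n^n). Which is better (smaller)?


cubic grows slower than n^n
O(n^3) is asymptotically smaller; O(n^n) grows faster


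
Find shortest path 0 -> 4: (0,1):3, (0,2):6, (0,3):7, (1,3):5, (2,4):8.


Dijkstra from 0:
Distances: {0: 0, 1: 3, 2: 6, 3: 7, 4: 14}
Shortest distance to 4 = 14, path = [0, 2, 4]


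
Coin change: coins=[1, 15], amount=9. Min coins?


dp[0]=0; dp[i]=1+min(dp[i-c] for c in coins)
...dp[4]=4, dp[5]=5, dp[6]=6, dp[7]=7, dp[8]=8, dp[9]=9
Minimum coins for 9 = 9


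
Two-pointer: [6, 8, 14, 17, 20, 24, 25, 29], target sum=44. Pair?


Two pointers: lo=0, hi=7
Found pair: (20, 24) summing to 44


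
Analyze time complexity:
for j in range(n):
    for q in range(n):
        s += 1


Per nesting level: O(n) * O(n) = O(n^2)
Complexity: O(n^2)


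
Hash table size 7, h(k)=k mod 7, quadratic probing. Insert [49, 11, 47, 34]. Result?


Insertions: 49->slot 0; 11->slot 4; 47->slot 5; 34->slot 6
Table: [49, None, None, None, 11, 47, 34]


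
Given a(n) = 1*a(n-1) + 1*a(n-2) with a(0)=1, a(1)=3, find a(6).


Build bottom-up:
...a(4)=11, a(5)=18, a(6)=1*18+1*11=29


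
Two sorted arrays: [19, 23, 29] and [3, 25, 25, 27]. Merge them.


Compare heads, take smaller each step.
Merged: [3, 19, 23, 25, 25, 27, 29]


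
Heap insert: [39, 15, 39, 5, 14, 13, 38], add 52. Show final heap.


Append 52: [39, 15, 39, 5, 14, 13, 38, 52]
Bubble up: swap idx 7(52) with idx 3(5); swap idx 3(52) with idx 1(15); swap idx 1(52) with idx 0(39)
Result: [52, 39, 39, 15, 14, 13, 38, 5]


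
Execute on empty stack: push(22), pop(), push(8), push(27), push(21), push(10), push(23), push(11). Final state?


push(22) -> [22]
pop() returns 22 -> []
push(8) -> [8]
push(27) -> [8, 27]
push(21) -> [8, 27, 21]
push(10) -> [8, 27, 21, 10]
push(23) -> [8, 27, 21, 10, 23]
push(11) -> [8, 27, 21, 10, 23, 11]
Final stack (bottom to top): [8, 27, 21, 10, 23, 11]


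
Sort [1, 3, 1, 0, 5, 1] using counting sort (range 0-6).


Count array: [1, 3, 0, 1, 0, 1, 0]
Reconstruct: [0, 1, 1, 1, 3, 5]


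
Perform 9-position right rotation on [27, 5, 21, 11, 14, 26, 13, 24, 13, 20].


Right rotate by 9: [5, 21, 11, 14, 26, 13, 24, 13, 20, 27]


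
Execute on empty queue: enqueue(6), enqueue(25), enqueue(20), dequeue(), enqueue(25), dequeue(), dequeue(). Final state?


enqueue(6) -> [6]
enqueue(25) -> [6, 25]
enqueue(20) -> [6, 25, 20]
dequeue() returns 6 -> [25, 20]
enqueue(25) -> [25, 20, 25]
dequeue() returns 25 -> [20, 25]
dequeue() returns 20 -> [25]
Final queue (front to back): [25]


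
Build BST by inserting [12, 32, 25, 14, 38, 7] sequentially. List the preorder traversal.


Root = 12; build tree by BST insertion.
Preorder traversal: [12, 7, 32, 25, 14, 38]


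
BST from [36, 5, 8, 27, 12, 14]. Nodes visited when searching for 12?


BST root = 36
Search for 12: compare at each node
Path: [36, 5, 8, 27, 12]


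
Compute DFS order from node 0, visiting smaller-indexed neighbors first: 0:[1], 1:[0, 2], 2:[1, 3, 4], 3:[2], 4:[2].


DFS stack-based: start with [0]
Visit order: [0, 1, 2, 3, 4]


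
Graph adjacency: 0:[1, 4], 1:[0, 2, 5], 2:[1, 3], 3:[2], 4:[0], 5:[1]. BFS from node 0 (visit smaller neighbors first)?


BFS queue: start with [0]
Visit order: [0, 1, 4, 2, 5, 3]


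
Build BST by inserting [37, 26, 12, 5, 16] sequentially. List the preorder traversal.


Root = 37; build tree by BST insertion.
Preorder traversal: [37, 26, 12, 5, 16]


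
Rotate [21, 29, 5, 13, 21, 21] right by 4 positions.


Right rotate by 4: [5, 13, 21, 21, 21, 29]


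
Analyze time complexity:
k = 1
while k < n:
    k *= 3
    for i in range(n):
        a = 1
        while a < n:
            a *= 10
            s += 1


Per nesting level: O(log n) * O(n) * O(log n) = O(n (log n)^2)
Complexity: O(n (log n)^2)


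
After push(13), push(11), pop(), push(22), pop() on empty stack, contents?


push(13) -> [13]
push(11) -> [13, 11]
pop() returns 11 -> [13]
push(22) -> [13, 22]
pop() returns 22 -> [13]
Final stack (bottom to top): [13]


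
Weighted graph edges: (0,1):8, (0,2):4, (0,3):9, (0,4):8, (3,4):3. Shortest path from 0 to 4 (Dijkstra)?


Dijkstra from 0:
Distances: {0: 0, 1: 8, 2: 4, 3: 9, 4: 8}
Shortest distance to 4 = 8, path = [0, 4]


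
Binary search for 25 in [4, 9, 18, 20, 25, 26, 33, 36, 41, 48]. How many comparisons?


Search for 25:
[0,9] mid=4 arr[4]=25
Total: 1 comparisons


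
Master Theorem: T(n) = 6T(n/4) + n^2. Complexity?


a=6, b=4, c=2. log_4(6)=1.292 < c=2. Case 3: O(n^c) = O(n^2)
Complexity: O(n^2)


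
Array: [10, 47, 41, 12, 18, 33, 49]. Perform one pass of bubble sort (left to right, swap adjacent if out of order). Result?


After one pass: [10, 41, 12, 18, 33, 47, 49]


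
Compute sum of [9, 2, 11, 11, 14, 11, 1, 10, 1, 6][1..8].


Prefix sums: [0, 9, 11, 22, 33, 47, 58, 59, 69, 70, 76]
Sum[1..8] = prefix[9] - prefix[1] = 70 - 9 = 61


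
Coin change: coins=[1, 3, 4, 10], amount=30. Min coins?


dp[0]=0; dp[i]=1+min(dp[i-c] for c in coins)
...dp[25]=4, dp[26]=4, dp[27]=4, dp[28]=4, dp[29]=5, dp[30]=3
Minimum coins for 30 = 3


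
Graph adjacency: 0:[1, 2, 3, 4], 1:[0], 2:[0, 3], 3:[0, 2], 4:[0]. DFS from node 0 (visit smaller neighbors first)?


DFS stack-based: start with [0]
Visit order: [0, 1, 2, 3, 4]


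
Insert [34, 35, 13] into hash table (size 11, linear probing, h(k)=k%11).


Insertions: 34->slot 1; 35->slot 2; 13->slot 3
Table: [None, 34, 35, 13, None, None, None, None, None, None, None]


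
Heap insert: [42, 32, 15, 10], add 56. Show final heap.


Append 56: [42, 32, 15, 10, 56]
Bubble up: swap idx 4(56) with idx 1(32); swap idx 1(56) with idx 0(42)
Result: [56, 42, 15, 10, 32]


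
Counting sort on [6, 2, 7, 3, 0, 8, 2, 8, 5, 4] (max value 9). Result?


Count array: [1, 0, 2, 1, 1, 1, 1, 1, 2, 0]
Reconstruct: [0, 2, 2, 3, 4, 5, 6, 7, 8, 8]


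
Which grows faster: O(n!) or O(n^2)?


quadratic grows slower than factorial
O(n^2) is asymptotically smaller; O(n!) grows faster


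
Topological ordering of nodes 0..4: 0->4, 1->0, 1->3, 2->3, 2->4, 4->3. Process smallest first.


Kahn's algorithm, process smallest node first
Order: [1, 0, 2, 4, 3]


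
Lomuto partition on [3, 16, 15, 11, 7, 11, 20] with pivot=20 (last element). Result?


Elements <= 20 go left of pivot.
Result: [3, 16, 15, 11, 7, 11, 20], pivot at index 6


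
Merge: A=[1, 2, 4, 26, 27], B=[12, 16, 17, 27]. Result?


Compare heads, take smaller each step.
Merged: [1, 2, 4, 12, 16, 17, 26, 27, 27]


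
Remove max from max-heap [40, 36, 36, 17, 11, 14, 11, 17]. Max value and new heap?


Max = 40
Replace root with last, heapify down
Resulting heap: [36, 17, 36, 17, 11, 14, 11]


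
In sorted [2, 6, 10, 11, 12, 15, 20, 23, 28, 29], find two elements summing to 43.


Two pointers: lo=0, hi=9
Found pair: (15, 28) summing to 43


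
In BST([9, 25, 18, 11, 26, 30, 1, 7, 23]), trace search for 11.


BST root = 9
Search for 11: compare at each node
Path: [9, 25, 18, 11]


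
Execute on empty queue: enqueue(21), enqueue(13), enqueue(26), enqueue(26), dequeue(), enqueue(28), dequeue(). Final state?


enqueue(21) -> [21]
enqueue(13) -> [21, 13]
enqueue(26) -> [21, 13, 26]
enqueue(26) -> [21, 13, 26, 26]
dequeue() returns 21 -> [13, 26, 26]
enqueue(28) -> [13, 26, 26, 28]
dequeue() returns 13 -> [26, 26, 28]
Final queue (front to back): [26, 26, 28]


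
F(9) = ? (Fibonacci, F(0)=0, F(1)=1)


F(n)=F(n-1)+F(n-2)
...F(7)=13, F(8)=21, F(9)=34


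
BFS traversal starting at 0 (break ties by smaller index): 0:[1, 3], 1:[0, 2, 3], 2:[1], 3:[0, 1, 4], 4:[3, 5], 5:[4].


BFS queue: start with [0]
Visit order: [0, 1, 3, 2, 4, 5]


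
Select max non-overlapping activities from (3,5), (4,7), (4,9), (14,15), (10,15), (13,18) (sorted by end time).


Greedy: pick earliest-ending, then skip overlaps.
Selected (2 activities): [(3, 5), (14, 15)]


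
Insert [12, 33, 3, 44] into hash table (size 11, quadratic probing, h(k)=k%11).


Insertions: 12->slot 1; 33->slot 0; 3->slot 3; 44->slot 4
Table: [33, 12, None, 3, 44, None, None, None, None, None, None]


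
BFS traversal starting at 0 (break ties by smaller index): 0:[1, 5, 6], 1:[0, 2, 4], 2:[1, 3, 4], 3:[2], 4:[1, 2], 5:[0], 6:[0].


BFS queue: start with [0]
Visit order: [0, 1, 5, 6, 2, 4, 3]


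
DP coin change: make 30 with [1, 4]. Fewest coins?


dp[0]=0; dp[i]=1+min(dp[i-c] for c in coins)
...dp[25]=7, dp[26]=8, dp[27]=9, dp[28]=7, dp[29]=8, dp[30]=9
Minimum coins for 30 = 9


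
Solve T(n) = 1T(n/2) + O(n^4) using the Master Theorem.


a=1, b=2, c=4. log_2(1)=0 < c=4. Case 3: O(n^c) = O(n^4)
Complexity: O(n^4)


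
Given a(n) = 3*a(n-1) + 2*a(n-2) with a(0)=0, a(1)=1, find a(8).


Build bottom-up:
...a(6)=495, a(7)=1763, a(8)=3*1763+2*495=6279


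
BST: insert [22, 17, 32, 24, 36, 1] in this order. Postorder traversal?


Root = 22; build tree by BST insertion.
Postorder traversal: [1, 17, 24, 36, 32, 22]


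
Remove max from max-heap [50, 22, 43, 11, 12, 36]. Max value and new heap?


Max = 50
Replace root with last, heapify down
Resulting heap: [43, 22, 36, 11, 12]


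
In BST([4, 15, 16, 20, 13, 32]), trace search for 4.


BST root = 4
Search for 4: compare at each node
Path: [4]


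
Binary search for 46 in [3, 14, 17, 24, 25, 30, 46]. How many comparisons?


Search for 46:
[0,6] mid=3 arr[3]=24
[4,6] mid=5 arr[5]=30
[6,6] mid=6 arr[6]=46
Total: 3 comparisons


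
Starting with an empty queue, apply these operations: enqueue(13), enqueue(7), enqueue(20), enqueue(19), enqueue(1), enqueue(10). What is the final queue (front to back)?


enqueue(13) -> [13]
enqueue(7) -> [13, 7]
enqueue(20) -> [13, 7, 20]
enqueue(19) -> [13, 7, 20, 19]
enqueue(1) -> [13, 7, 20, 19, 1]
enqueue(10) -> [13, 7, 20, 19, 1, 10]
Final queue (front to back): [13, 7, 20, 19, 1, 10]


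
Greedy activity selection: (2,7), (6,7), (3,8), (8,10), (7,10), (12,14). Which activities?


Greedy: pick earliest-ending, then skip overlaps.
Selected (3 activities): [(2, 7), (8, 10), (12, 14)]


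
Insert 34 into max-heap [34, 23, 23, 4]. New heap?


Append 34: [34, 23, 23, 4, 34]
Bubble up: swap idx 4(34) with idx 1(23)
Result: [34, 34, 23, 4, 23]


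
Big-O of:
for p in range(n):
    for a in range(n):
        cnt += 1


Per nesting level: O(n) * O(n) = O(n^2)
Complexity: O(n^2)


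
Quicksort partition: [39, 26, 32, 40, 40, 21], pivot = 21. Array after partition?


Elements <= 21 go left of pivot.
Result: [21, 26, 32, 40, 40, 39], pivot at index 0


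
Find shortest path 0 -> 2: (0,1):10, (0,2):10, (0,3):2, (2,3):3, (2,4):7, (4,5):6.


Dijkstra from 0:
Distances: {0: 0, 1: 10, 2: 5, 3: 2, 4: 12, 5: 18}
Shortest distance to 2 = 5, path = [0, 3, 2]


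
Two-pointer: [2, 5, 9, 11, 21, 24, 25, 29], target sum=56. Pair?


Two pointers: lo=0, hi=7
No pair sums to 56


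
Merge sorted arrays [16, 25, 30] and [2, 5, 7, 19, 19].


Compare heads, take smaller each step.
Merged: [2, 5, 7, 16, 19, 19, 25, 30]


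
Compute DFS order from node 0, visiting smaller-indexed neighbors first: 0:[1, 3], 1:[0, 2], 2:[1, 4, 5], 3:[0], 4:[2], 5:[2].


DFS stack-based: start with [0]
Visit order: [0, 1, 2, 4, 5, 3]


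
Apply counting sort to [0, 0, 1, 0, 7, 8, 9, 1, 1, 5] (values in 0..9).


Count array: [3, 3, 0, 0, 0, 1, 0, 1, 1, 1]
Reconstruct: [0, 0, 0, 1, 1, 1, 5, 7, 8, 9]


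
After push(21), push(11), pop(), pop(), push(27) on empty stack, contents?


push(21) -> [21]
push(11) -> [21, 11]
pop() returns 11 -> [21]
pop() returns 21 -> []
push(27) -> [27]
Final stack (bottom to top): [27]


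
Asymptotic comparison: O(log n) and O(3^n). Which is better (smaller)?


logarithmic grows slower than exponential (base 3)
O(log n) is asymptotically smaller; O(3^n) grows faster


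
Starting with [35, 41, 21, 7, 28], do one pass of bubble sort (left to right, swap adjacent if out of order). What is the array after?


After one pass: [35, 21, 7, 28, 41]


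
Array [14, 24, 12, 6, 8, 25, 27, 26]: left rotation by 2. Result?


Left rotate by 2: [12, 6, 8, 25, 27, 26, 14, 24]


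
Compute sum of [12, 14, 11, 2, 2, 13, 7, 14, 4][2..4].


Prefix sums: [0, 12, 26, 37, 39, 41, 54, 61, 75, 79]
Sum[2..4] = prefix[5] - prefix[2] = 41 - 26 = 15


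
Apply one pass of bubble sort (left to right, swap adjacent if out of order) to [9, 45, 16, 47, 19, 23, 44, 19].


After one pass: [9, 16, 45, 19, 23, 44, 19, 47]


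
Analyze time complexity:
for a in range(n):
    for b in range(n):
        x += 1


Per nesting level: O(n) * O(n) = O(n^2)
Complexity: O(n^2)


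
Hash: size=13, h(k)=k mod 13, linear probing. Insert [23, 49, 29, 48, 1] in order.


Insertions: 23->slot 10; 49->slot 11; 29->slot 3; 48->slot 9; 1->slot 1
Table: [None, 1, None, 29, None, None, None, None, None, 48, 23, 49, None]


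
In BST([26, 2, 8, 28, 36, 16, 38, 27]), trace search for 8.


BST root = 26
Search for 8: compare at each node
Path: [26, 2, 8]


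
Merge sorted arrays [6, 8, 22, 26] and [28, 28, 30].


Compare heads, take smaller each step.
Merged: [6, 8, 22, 26, 28, 28, 30]


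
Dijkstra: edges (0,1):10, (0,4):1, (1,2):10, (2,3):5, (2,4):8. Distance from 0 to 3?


Dijkstra from 0:
Distances: {0: 0, 1: 10, 2: 9, 3: 14, 4: 1}
Shortest distance to 3 = 14, path = [0, 4, 2, 3]


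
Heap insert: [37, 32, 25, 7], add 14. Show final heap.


Append 14: [37, 32, 25, 7, 14]
Bubble up: no swaps needed
Result: [37, 32, 25, 7, 14]


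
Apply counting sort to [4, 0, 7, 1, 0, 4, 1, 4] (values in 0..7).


Count array: [2, 2, 0, 0, 3, 0, 0, 1]
Reconstruct: [0, 0, 1, 1, 4, 4, 4, 7]


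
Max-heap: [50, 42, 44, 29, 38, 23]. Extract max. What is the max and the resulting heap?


Max = 50
Replace root with last, heapify down
Resulting heap: [44, 42, 23, 29, 38]


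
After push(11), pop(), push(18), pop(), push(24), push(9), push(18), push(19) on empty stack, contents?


push(11) -> [11]
pop() returns 11 -> []
push(18) -> [18]
pop() returns 18 -> []
push(24) -> [24]
push(9) -> [24, 9]
push(18) -> [24, 9, 18]
push(19) -> [24, 9, 18, 19]
Final stack (bottom to top): [24, 9, 18, 19]


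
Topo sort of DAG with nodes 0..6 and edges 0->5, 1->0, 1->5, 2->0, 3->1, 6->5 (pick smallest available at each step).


Kahn's algorithm, process smallest node first
Order: [2, 3, 1, 0, 4, 6, 5]


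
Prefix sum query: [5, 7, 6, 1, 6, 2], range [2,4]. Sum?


Prefix sums: [0, 5, 12, 18, 19, 25, 27]
Sum[2..4] = prefix[5] - prefix[2] = 25 - 12 = 13


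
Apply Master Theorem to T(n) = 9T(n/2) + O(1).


a=9, b=2, c=0. log_2(9)=3.170 > c=0. Case 1: O(n^log_b(a)) = O(n^3.170)
Complexity: O(n^3.170)


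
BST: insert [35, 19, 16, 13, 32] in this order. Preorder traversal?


Root = 35; build tree by BST insertion.
Preorder traversal: [35, 19, 16, 13, 32]


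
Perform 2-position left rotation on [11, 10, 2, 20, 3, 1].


Left rotate by 2: [2, 20, 3, 1, 11, 10]


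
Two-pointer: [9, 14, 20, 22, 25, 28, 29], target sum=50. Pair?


Two pointers: lo=0, hi=6
Found pair: (22, 28) summing to 50


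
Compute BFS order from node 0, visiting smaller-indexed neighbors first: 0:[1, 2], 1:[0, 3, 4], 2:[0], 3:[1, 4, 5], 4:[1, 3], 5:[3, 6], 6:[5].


BFS queue: start with [0]
Visit order: [0, 1, 2, 3, 4, 5, 6]


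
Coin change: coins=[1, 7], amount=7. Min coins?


dp[0]=0; dp[i]=1+min(dp[i-c] for c in coins)
...dp[2]=2, dp[3]=3, dp[4]=4, dp[5]=5, dp[6]=6, dp[7]=1
Minimum coins for 7 = 1


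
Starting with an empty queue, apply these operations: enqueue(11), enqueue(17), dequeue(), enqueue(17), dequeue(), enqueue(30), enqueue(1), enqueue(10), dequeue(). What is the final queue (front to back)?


enqueue(11) -> [11]
enqueue(17) -> [11, 17]
dequeue() returns 11 -> [17]
enqueue(17) -> [17, 17]
dequeue() returns 17 -> [17]
enqueue(30) -> [17, 30]
enqueue(1) -> [17, 30, 1]
enqueue(10) -> [17, 30, 1, 10]
dequeue() returns 17 -> [30, 1, 10]
Final queue (front to back): [30, 1, 10]


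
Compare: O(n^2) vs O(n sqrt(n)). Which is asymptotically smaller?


n^1.5 grows slower than quadratic
O(n sqrt(n)) is asymptotically smaller; O(n^2) grows faster


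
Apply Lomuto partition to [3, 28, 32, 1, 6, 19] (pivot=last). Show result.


Elements <= 19 go left of pivot.
Result: [3, 1, 6, 19, 32, 28], pivot at index 3


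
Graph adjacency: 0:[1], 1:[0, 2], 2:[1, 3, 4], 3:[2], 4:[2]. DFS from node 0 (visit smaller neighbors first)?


DFS stack-based: start with [0]
Visit order: [0, 1, 2, 3, 4]


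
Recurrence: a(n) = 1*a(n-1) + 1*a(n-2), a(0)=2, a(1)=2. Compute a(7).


Build bottom-up:
...a(5)=16, a(6)=26, a(7)=1*26+1*16=42


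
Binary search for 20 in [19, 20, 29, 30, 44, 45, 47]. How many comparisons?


Search for 20:
[0,6] mid=3 arr[3]=30
[0,2] mid=1 arr[1]=20
Total: 2 comparisons


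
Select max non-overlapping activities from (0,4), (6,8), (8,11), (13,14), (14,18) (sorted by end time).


Greedy: pick earliest-ending, then skip overlaps.
Selected (5 activities): [(0, 4), (6, 8), (8, 11), (13, 14), (14, 18)]


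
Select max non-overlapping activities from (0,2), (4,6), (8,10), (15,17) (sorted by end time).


Greedy: pick earliest-ending, then skip overlaps.
Selected (4 activities): [(0, 2), (4, 6), (8, 10), (15, 17)]


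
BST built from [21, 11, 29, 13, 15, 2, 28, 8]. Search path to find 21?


BST root = 21
Search for 21: compare at each node
Path: [21]


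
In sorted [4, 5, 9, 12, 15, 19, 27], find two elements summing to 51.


Two pointers: lo=0, hi=6
No pair sums to 51


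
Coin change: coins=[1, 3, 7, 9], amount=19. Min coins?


dp[0]=0; dp[i]=1+min(dp[i-c] for c in coins)
...dp[14]=2, dp[15]=3, dp[16]=2, dp[17]=3, dp[18]=2, dp[19]=3
Minimum coins for 19 = 3


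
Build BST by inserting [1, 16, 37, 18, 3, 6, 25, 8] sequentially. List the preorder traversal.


Root = 1; build tree by BST insertion.
Preorder traversal: [1, 16, 3, 6, 8, 37, 18, 25]


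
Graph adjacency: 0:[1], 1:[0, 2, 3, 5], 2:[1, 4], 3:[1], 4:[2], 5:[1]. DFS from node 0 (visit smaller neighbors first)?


DFS stack-based: start with [0]
Visit order: [0, 1, 2, 4, 3, 5]


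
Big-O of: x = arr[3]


Analysis: constant-time operation, no loop
Complexity: O(1)


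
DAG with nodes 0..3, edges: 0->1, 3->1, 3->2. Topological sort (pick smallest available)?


Kahn's algorithm, process smallest node first
Order: [0, 3, 1, 2]


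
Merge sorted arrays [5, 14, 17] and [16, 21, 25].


Compare heads, take smaller each step.
Merged: [5, 14, 16, 17, 21, 25]


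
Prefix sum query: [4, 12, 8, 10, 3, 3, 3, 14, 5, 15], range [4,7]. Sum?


Prefix sums: [0, 4, 16, 24, 34, 37, 40, 43, 57, 62, 77]
Sum[4..7] = prefix[8] - prefix[4] = 57 - 34 = 23
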